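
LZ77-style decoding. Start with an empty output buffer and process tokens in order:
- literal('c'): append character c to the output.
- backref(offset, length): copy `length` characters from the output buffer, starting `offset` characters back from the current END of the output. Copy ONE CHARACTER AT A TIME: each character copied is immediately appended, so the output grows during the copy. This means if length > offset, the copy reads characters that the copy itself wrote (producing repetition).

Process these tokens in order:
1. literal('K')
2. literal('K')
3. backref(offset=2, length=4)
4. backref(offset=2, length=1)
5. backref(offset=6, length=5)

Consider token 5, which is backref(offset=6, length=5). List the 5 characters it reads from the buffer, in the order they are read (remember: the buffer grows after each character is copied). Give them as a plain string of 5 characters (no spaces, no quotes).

Token 1: literal('K'). Output: "K"
Token 2: literal('K'). Output: "KK"
Token 3: backref(off=2, len=4) (overlapping!). Copied 'KKKK' from pos 0. Output: "KKKKKK"
Token 4: backref(off=2, len=1). Copied 'K' from pos 4. Output: "KKKKKKK"
Token 5: backref(off=6, len=5). Buffer before: "KKKKKKK" (len 7)
  byte 1: read out[1]='K', append. Buffer now: "KKKKKKKK"
  byte 2: read out[2]='K', append. Buffer now: "KKKKKKKKK"
  byte 3: read out[3]='K', append. Buffer now: "KKKKKKKKKK"
  byte 4: read out[4]='K', append. Buffer now: "KKKKKKKKKKK"
  byte 5: read out[5]='K', append. Buffer now: "KKKKKKKKKKKK"

Answer: KKKKK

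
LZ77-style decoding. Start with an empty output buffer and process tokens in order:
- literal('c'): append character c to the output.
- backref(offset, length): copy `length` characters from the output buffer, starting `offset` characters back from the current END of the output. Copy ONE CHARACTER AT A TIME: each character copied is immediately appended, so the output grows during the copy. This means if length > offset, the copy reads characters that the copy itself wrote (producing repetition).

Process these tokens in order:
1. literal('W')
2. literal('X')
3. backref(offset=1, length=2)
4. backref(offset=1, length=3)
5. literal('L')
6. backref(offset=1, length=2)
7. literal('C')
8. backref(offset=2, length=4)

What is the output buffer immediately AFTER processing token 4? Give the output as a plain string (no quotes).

Answer: WXXXXXX

Derivation:
Token 1: literal('W'). Output: "W"
Token 2: literal('X'). Output: "WX"
Token 3: backref(off=1, len=2) (overlapping!). Copied 'XX' from pos 1. Output: "WXXX"
Token 4: backref(off=1, len=3) (overlapping!). Copied 'XXX' from pos 3. Output: "WXXXXXX"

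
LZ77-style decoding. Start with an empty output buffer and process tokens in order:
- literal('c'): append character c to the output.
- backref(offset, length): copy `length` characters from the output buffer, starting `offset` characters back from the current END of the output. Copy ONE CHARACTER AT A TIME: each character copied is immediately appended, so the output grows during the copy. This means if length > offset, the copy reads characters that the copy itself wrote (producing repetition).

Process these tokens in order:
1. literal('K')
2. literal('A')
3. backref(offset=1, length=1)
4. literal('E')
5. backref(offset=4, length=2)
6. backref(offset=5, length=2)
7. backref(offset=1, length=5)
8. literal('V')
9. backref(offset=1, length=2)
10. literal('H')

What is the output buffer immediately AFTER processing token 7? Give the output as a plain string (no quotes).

Answer: KAAEKAAAAAAAA

Derivation:
Token 1: literal('K'). Output: "K"
Token 2: literal('A'). Output: "KA"
Token 3: backref(off=1, len=1). Copied 'A' from pos 1. Output: "KAA"
Token 4: literal('E'). Output: "KAAE"
Token 5: backref(off=4, len=2). Copied 'KA' from pos 0. Output: "KAAEKA"
Token 6: backref(off=5, len=2). Copied 'AA' from pos 1. Output: "KAAEKAAA"
Token 7: backref(off=1, len=5) (overlapping!). Copied 'AAAAA' from pos 7. Output: "KAAEKAAAAAAAA"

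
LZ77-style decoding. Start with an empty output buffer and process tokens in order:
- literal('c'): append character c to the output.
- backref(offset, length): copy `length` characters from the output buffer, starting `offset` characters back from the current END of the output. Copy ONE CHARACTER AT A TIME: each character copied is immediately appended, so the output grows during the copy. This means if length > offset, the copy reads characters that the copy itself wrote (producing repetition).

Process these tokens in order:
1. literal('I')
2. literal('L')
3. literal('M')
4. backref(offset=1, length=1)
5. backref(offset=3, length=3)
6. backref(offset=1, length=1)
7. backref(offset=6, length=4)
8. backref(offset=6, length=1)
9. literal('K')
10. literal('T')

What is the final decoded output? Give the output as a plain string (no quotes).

Token 1: literal('I'). Output: "I"
Token 2: literal('L'). Output: "IL"
Token 3: literal('M'). Output: "ILM"
Token 4: backref(off=1, len=1). Copied 'M' from pos 2. Output: "ILMM"
Token 5: backref(off=3, len=3). Copied 'LMM' from pos 1. Output: "ILMMLMM"
Token 6: backref(off=1, len=1). Copied 'M' from pos 6. Output: "ILMMLMMM"
Token 7: backref(off=6, len=4). Copied 'MMLM' from pos 2. Output: "ILMMLMMMMMLM"
Token 8: backref(off=6, len=1). Copied 'M' from pos 6. Output: "ILMMLMMMMMLMM"
Token 9: literal('K'). Output: "ILMMLMMMMMLMMK"
Token 10: literal('T'). Output: "ILMMLMMMMMLMMKT"

Answer: ILMMLMMMMMLMMKT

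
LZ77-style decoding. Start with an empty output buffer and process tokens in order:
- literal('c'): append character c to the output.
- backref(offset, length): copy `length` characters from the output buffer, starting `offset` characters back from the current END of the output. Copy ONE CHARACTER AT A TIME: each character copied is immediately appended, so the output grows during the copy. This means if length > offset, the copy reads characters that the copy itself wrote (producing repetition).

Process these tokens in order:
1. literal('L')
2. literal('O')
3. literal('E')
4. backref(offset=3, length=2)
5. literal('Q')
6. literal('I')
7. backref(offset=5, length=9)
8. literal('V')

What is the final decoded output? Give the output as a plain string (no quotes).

Answer: LOELOQIELOQIELOQV

Derivation:
Token 1: literal('L'). Output: "L"
Token 2: literal('O'). Output: "LO"
Token 3: literal('E'). Output: "LOE"
Token 4: backref(off=3, len=2). Copied 'LO' from pos 0. Output: "LOELO"
Token 5: literal('Q'). Output: "LOELOQ"
Token 6: literal('I'). Output: "LOELOQI"
Token 7: backref(off=5, len=9) (overlapping!). Copied 'ELOQIELOQ' from pos 2. Output: "LOELOQIELOQIELOQ"
Token 8: literal('V'). Output: "LOELOQIELOQIELOQV"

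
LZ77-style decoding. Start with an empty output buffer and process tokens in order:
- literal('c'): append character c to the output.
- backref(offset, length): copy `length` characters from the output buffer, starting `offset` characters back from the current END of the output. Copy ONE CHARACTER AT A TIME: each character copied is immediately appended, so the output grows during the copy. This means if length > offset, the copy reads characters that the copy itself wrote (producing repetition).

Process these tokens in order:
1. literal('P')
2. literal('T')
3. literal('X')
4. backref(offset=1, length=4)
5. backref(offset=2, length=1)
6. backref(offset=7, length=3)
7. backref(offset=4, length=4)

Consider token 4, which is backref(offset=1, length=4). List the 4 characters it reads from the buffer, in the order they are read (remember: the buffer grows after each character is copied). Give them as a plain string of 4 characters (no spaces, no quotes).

Answer: XXXX

Derivation:
Token 1: literal('P'). Output: "P"
Token 2: literal('T'). Output: "PT"
Token 3: literal('X'). Output: "PTX"
Token 4: backref(off=1, len=4). Buffer before: "PTX" (len 3)
  byte 1: read out[2]='X', append. Buffer now: "PTXX"
  byte 2: read out[3]='X', append. Buffer now: "PTXXX"
  byte 3: read out[4]='X', append. Buffer now: "PTXXXX"
  byte 4: read out[5]='X', append. Buffer now: "PTXXXXX"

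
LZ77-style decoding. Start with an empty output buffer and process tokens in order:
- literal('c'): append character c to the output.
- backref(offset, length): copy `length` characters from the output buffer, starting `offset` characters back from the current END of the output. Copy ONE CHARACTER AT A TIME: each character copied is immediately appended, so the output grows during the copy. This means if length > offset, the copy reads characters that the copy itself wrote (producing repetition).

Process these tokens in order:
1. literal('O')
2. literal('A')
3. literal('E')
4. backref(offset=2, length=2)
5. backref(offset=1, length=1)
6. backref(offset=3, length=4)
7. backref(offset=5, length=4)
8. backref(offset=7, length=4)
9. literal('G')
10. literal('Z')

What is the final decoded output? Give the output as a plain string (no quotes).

Token 1: literal('O'). Output: "O"
Token 2: literal('A'). Output: "OA"
Token 3: literal('E'). Output: "OAE"
Token 4: backref(off=2, len=2). Copied 'AE' from pos 1. Output: "OAEAE"
Token 5: backref(off=1, len=1). Copied 'E' from pos 4. Output: "OAEAEE"
Token 6: backref(off=3, len=4) (overlapping!). Copied 'AEEA' from pos 3. Output: "OAEAEEAEEA"
Token 7: backref(off=5, len=4). Copied 'EAEE' from pos 5. Output: "OAEAEEAEEAEAEE"
Token 8: backref(off=7, len=4). Copied 'EEAE' from pos 7. Output: "OAEAEEAEEAEAEEEEAE"
Token 9: literal('G'). Output: "OAEAEEAEEAEAEEEEAEG"
Token 10: literal('Z'). Output: "OAEAEEAEEAEAEEEEAEGZ"

Answer: OAEAEEAEEAEAEEEEAEGZ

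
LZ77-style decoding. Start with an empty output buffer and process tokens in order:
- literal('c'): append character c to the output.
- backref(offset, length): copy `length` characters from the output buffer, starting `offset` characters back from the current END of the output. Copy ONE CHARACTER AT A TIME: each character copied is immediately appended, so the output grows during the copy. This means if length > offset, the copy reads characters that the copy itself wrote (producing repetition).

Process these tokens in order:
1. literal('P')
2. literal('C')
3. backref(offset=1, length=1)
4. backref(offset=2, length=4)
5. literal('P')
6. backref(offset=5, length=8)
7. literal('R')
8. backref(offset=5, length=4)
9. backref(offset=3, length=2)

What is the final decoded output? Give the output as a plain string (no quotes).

Answer: PCCCCCCPCCCCPCCCRPCCCCC

Derivation:
Token 1: literal('P'). Output: "P"
Token 2: literal('C'). Output: "PC"
Token 3: backref(off=1, len=1). Copied 'C' from pos 1. Output: "PCC"
Token 4: backref(off=2, len=4) (overlapping!). Copied 'CCCC' from pos 1. Output: "PCCCCCC"
Token 5: literal('P'). Output: "PCCCCCCP"
Token 6: backref(off=5, len=8) (overlapping!). Copied 'CCCCPCCC' from pos 3. Output: "PCCCCCCPCCCCPCCC"
Token 7: literal('R'). Output: "PCCCCCCPCCCCPCCCR"
Token 8: backref(off=5, len=4). Copied 'PCCC' from pos 12. Output: "PCCCCCCPCCCCPCCCRPCCC"
Token 9: backref(off=3, len=2). Copied 'CC' from pos 18. Output: "PCCCCCCPCCCCPCCCRPCCCCC"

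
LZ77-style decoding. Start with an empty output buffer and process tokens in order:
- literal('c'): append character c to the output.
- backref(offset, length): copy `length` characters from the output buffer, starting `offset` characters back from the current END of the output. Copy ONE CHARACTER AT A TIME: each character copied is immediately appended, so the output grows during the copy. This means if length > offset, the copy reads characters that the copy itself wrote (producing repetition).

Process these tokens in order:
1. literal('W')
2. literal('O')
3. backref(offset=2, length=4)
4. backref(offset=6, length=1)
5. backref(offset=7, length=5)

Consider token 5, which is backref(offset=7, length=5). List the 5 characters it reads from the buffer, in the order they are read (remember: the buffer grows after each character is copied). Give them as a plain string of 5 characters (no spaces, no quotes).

Answer: WOWOW

Derivation:
Token 1: literal('W'). Output: "W"
Token 2: literal('O'). Output: "WO"
Token 3: backref(off=2, len=4) (overlapping!). Copied 'WOWO' from pos 0. Output: "WOWOWO"
Token 4: backref(off=6, len=1). Copied 'W' from pos 0. Output: "WOWOWOW"
Token 5: backref(off=7, len=5). Buffer before: "WOWOWOW" (len 7)
  byte 1: read out[0]='W', append. Buffer now: "WOWOWOWW"
  byte 2: read out[1]='O', append. Buffer now: "WOWOWOWWO"
  byte 3: read out[2]='W', append. Buffer now: "WOWOWOWWOW"
  byte 4: read out[3]='O', append. Buffer now: "WOWOWOWWOWO"
  byte 5: read out[4]='W', append. Buffer now: "WOWOWOWWOWOW"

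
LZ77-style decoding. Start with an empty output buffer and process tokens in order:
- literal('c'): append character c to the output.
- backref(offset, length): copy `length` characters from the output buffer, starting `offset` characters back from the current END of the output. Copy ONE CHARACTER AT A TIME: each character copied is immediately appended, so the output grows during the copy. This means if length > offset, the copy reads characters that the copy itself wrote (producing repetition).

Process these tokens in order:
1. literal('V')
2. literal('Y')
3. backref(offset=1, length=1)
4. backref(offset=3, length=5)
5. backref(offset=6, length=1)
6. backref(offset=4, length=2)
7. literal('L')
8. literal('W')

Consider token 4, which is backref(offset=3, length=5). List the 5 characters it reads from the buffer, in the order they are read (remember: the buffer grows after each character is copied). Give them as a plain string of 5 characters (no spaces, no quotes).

Token 1: literal('V'). Output: "V"
Token 2: literal('Y'). Output: "VY"
Token 3: backref(off=1, len=1). Copied 'Y' from pos 1. Output: "VYY"
Token 4: backref(off=3, len=5). Buffer before: "VYY" (len 3)
  byte 1: read out[0]='V', append. Buffer now: "VYYV"
  byte 2: read out[1]='Y', append. Buffer now: "VYYVY"
  byte 3: read out[2]='Y', append. Buffer now: "VYYVYY"
  byte 4: read out[3]='V', append. Buffer now: "VYYVYYV"
  byte 5: read out[4]='Y', append. Buffer now: "VYYVYYVY"

Answer: VYYVY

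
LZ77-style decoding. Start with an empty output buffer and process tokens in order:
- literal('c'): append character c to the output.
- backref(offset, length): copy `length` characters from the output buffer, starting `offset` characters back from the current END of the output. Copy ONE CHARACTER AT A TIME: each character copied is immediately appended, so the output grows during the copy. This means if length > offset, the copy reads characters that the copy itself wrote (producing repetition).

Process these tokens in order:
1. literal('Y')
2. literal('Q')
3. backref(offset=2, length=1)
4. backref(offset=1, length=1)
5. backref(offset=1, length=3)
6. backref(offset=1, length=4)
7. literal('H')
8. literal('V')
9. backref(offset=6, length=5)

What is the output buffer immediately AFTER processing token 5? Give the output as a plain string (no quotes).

Token 1: literal('Y'). Output: "Y"
Token 2: literal('Q'). Output: "YQ"
Token 3: backref(off=2, len=1). Copied 'Y' from pos 0. Output: "YQY"
Token 4: backref(off=1, len=1). Copied 'Y' from pos 2. Output: "YQYY"
Token 5: backref(off=1, len=3) (overlapping!). Copied 'YYY' from pos 3. Output: "YQYYYYY"

Answer: YQYYYYY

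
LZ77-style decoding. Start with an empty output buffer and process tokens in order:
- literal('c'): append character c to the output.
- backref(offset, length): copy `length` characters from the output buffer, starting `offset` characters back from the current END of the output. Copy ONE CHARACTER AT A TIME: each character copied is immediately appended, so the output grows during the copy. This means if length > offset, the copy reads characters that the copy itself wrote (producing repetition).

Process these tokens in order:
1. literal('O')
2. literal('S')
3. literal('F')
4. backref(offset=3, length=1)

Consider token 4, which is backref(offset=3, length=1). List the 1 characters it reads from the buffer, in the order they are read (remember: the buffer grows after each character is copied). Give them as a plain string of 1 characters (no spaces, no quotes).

Answer: O

Derivation:
Token 1: literal('O'). Output: "O"
Token 2: literal('S'). Output: "OS"
Token 3: literal('F'). Output: "OSF"
Token 4: backref(off=3, len=1). Buffer before: "OSF" (len 3)
  byte 1: read out[0]='O', append. Buffer now: "OSFO"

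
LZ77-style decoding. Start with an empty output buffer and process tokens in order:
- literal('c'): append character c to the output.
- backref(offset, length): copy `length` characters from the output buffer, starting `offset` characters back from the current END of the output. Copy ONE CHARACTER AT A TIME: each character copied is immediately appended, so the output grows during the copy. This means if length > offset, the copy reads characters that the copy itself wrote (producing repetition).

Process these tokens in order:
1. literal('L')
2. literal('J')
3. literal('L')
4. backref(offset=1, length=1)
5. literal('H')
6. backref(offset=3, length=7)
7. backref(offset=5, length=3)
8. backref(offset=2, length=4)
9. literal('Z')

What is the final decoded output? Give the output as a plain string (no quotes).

Answer: LJLLHLLHLLHLHLLLLLLZ

Derivation:
Token 1: literal('L'). Output: "L"
Token 2: literal('J'). Output: "LJ"
Token 3: literal('L'). Output: "LJL"
Token 4: backref(off=1, len=1). Copied 'L' from pos 2. Output: "LJLL"
Token 5: literal('H'). Output: "LJLLH"
Token 6: backref(off=3, len=7) (overlapping!). Copied 'LLHLLHL' from pos 2. Output: "LJLLHLLHLLHL"
Token 7: backref(off=5, len=3). Copied 'HLL' from pos 7. Output: "LJLLHLLHLLHLHLL"
Token 8: backref(off=2, len=4) (overlapping!). Copied 'LLLL' from pos 13. Output: "LJLLHLLHLLHLHLLLLLL"
Token 9: literal('Z'). Output: "LJLLHLLHLLHLHLLLLLLZ"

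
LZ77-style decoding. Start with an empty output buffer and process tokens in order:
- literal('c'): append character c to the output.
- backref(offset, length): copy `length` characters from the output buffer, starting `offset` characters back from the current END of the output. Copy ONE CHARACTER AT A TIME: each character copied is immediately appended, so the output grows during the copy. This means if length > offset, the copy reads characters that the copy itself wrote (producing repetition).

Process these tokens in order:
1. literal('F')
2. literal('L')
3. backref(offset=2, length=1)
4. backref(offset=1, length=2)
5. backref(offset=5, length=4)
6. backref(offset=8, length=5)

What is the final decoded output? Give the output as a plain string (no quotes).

Token 1: literal('F'). Output: "F"
Token 2: literal('L'). Output: "FL"
Token 3: backref(off=2, len=1). Copied 'F' from pos 0. Output: "FLF"
Token 4: backref(off=1, len=2) (overlapping!). Copied 'FF' from pos 2. Output: "FLFFF"
Token 5: backref(off=5, len=4). Copied 'FLFF' from pos 0. Output: "FLFFFFLFF"
Token 6: backref(off=8, len=5). Copied 'LFFFF' from pos 1. Output: "FLFFFFLFFLFFFF"

Answer: FLFFFFLFFLFFFF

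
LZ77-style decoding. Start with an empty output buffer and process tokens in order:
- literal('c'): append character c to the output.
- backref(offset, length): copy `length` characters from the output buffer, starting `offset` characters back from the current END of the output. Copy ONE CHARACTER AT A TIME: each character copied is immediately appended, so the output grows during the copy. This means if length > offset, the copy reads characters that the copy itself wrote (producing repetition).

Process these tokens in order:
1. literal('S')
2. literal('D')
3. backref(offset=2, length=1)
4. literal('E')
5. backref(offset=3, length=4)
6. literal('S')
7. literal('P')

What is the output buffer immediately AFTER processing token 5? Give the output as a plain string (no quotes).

Token 1: literal('S'). Output: "S"
Token 2: literal('D'). Output: "SD"
Token 3: backref(off=2, len=1). Copied 'S' from pos 0. Output: "SDS"
Token 4: literal('E'). Output: "SDSE"
Token 5: backref(off=3, len=4) (overlapping!). Copied 'DSED' from pos 1. Output: "SDSEDSED"

Answer: SDSEDSED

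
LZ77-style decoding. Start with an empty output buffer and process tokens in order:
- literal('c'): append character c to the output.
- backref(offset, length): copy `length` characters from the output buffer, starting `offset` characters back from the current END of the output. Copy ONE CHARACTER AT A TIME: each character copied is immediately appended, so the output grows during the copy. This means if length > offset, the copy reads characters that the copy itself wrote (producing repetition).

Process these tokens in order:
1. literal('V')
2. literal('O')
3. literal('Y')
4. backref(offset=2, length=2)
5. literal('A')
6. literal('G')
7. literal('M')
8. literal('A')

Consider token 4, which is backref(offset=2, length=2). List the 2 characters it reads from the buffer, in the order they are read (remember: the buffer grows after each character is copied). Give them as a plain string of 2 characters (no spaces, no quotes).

Answer: OY

Derivation:
Token 1: literal('V'). Output: "V"
Token 2: literal('O'). Output: "VO"
Token 3: literal('Y'). Output: "VOY"
Token 4: backref(off=2, len=2). Buffer before: "VOY" (len 3)
  byte 1: read out[1]='O', append. Buffer now: "VOYO"
  byte 2: read out[2]='Y', append. Buffer now: "VOYOY"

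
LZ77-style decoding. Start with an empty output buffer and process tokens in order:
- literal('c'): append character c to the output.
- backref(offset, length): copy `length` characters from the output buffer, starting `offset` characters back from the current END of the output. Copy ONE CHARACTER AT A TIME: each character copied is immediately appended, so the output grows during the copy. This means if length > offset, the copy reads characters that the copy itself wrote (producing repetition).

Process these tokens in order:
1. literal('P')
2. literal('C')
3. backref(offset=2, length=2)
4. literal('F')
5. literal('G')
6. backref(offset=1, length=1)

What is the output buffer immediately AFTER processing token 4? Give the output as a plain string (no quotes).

Answer: PCPCF

Derivation:
Token 1: literal('P'). Output: "P"
Token 2: literal('C'). Output: "PC"
Token 3: backref(off=2, len=2). Copied 'PC' from pos 0. Output: "PCPC"
Token 4: literal('F'). Output: "PCPCF"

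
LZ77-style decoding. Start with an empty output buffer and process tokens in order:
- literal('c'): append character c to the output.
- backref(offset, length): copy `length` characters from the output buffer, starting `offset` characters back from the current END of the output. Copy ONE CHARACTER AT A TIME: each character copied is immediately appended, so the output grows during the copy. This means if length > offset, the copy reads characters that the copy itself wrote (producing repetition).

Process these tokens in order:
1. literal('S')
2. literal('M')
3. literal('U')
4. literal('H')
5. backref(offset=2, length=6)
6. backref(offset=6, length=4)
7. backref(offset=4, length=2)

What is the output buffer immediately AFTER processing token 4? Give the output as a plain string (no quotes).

Answer: SMUH

Derivation:
Token 1: literal('S'). Output: "S"
Token 2: literal('M'). Output: "SM"
Token 3: literal('U'). Output: "SMU"
Token 4: literal('H'). Output: "SMUH"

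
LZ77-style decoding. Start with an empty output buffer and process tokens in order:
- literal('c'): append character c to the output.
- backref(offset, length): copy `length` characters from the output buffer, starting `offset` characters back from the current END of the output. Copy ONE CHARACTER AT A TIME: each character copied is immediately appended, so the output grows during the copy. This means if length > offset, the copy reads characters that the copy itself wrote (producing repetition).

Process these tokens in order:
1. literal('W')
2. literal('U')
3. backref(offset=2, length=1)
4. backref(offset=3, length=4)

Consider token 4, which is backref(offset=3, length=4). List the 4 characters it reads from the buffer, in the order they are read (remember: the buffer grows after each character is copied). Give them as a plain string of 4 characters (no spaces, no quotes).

Answer: WUWW

Derivation:
Token 1: literal('W'). Output: "W"
Token 2: literal('U'). Output: "WU"
Token 3: backref(off=2, len=1). Copied 'W' from pos 0. Output: "WUW"
Token 4: backref(off=3, len=4). Buffer before: "WUW" (len 3)
  byte 1: read out[0]='W', append. Buffer now: "WUWW"
  byte 2: read out[1]='U', append. Buffer now: "WUWWU"
  byte 3: read out[2]='W', append. Buffer now: "WUWWUW"
  byte 4: read out[3]='W', append. Buffer now: "WUWWUWW"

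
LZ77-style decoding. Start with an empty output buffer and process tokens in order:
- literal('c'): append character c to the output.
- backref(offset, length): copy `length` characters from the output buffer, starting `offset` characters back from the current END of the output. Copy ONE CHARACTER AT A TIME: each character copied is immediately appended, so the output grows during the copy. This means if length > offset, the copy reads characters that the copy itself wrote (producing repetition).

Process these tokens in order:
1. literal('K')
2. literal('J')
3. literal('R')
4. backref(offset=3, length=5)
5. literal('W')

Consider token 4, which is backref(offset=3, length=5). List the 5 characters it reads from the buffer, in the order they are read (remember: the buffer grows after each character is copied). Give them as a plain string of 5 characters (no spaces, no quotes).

Token 1: literal('K'). Output: "K"
Token 2: literal('J'). Output: "KJ"
Token 3: literal('R'). Output: "KJR"
Token 4: backref(off=3, len=5). Buffer before: "KJR" (len 3)
  byte 1: read out[0]='K', append. Buffer now: "KJRK"
  byte 2: read out[1]='J', append. Buffer now: "KJRKJ"
  byte 3: read out[2]='R', append. Buffer now: "KJRKJR"
  byte 4: read out[3]='K', append. Buffer now: "KJRKJRK"
  byte 5: read out[4]='J', append. Buffer now: "KJRKJRKJ"

Answer: KJRKJ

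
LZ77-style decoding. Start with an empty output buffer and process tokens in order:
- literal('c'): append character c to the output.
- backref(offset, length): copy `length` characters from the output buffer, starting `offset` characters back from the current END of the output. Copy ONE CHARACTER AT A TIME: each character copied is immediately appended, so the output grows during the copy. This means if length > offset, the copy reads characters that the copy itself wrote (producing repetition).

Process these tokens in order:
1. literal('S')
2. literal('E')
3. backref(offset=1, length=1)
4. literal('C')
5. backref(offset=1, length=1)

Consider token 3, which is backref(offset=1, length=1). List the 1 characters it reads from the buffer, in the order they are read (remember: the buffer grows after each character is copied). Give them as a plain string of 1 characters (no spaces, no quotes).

Token 1: literal('S'). Output: "S"
Token 2: literal('E'). Output: "SE"
Token 3: backref(off=1, len=1). Buffer before: "SE" (len 2)
  byte 1: read out[1]='E', append. Buffer now: "SEE"

Answer: E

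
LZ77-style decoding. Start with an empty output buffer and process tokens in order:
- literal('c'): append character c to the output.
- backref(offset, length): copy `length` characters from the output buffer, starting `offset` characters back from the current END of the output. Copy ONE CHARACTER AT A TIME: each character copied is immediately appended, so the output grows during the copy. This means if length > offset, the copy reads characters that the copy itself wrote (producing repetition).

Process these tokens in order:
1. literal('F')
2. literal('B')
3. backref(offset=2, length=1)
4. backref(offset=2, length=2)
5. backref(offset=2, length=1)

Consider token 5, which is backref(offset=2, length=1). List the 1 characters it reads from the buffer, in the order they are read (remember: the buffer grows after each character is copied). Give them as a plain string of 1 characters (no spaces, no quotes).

Answer: B

Derivation:
Token 1: literal('F'). Output: "F"
Token 2: literal('B'). Output: "FB"
Token 3: backref(off=2, len=1). Copied 'F' from pos 0. Output: "FBF"
Token 4: backref(off=2, len=2). Copied 'BF' from pos 1. Output: "FBFBF"
Token 5: backref(off=2, len=1). Buffer before: "FBFBF" (len 5)
  byte 1: read out[3]='B', append. Buffer now: "FBFBFB"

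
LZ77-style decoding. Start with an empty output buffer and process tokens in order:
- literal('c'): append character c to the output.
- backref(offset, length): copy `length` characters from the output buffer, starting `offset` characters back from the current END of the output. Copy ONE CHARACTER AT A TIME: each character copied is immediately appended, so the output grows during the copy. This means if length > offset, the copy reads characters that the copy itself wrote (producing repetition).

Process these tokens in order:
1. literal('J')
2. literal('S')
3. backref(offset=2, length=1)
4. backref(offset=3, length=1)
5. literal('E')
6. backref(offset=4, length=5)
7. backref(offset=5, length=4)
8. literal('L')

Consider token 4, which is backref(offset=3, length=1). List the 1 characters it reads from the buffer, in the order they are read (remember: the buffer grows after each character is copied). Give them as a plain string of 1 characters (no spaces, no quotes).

Answer: J

Derivation:
Token 1: literal('J'). Output: "J"
Token 2: literal('S'). Output: "JS"
Token 3: backref(off=2, len=1). Copied 'J' from pos 0. Output: "JSJ"
Token 4: backref(off=3, len=1). Buffer before: "JSJ" (len 3)
  byte 1: read out[0]='J', append. Buffer now: "JSJJ"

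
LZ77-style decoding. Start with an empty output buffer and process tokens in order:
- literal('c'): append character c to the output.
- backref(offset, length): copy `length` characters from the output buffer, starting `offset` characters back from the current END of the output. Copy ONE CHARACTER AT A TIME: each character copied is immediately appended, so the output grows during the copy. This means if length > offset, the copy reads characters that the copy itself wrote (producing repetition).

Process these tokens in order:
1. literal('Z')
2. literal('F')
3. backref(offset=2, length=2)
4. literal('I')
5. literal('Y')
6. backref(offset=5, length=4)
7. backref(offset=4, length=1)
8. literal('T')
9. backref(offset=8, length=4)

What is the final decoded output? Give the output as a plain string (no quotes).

Token 1: literal('Z'). Output: "Z"
Token 2: literal('F'). Output: "ZF"
Token 3: backref(off=2, len=2). Copied 'ZF' from pos 0. Output: "ZFZF"
Token 4: literal('I'). Output: "ZFZFI"
Token 5: literal('Y'). Output: "ZFZFIY"
Token 6: backref(off=5, len=4). Copied 'FZFI' from pos 1. Output: "ZFZFIYFZFI"
Token 7: backref(off=4, len=1). Copied 'F' from pos 6. Output: "ZFZFIYFZFIF"
Token 8: literal('T'). Output: "ZFZFIYFZFIFT"
Token 9: backref(off=8, len=4). Copied 'IYFZ' from pos 4. Output: "ZFZFIYFZFIFTIYFZ"

Answer: ZFZFIYFZFIFTIYFZ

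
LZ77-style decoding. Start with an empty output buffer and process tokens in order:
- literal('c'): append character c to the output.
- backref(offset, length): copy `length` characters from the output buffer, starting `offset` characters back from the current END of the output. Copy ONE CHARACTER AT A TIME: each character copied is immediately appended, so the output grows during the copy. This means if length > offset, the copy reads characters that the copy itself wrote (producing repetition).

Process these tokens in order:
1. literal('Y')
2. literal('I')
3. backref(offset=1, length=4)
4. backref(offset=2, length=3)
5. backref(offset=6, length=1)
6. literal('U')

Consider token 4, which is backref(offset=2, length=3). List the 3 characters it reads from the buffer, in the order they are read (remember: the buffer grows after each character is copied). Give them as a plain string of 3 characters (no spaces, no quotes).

Token 1: literal('Y'). Output: "Y"
Token 2: literal('I'). Output: "YI"
Token 3: backref(off=1, len=4) (overlapping!). Copied 'IIII' from pos 1. Output: "YIIIII"
Token 4: backref(off=2, len=3). Buffer before: "YIIIII" (len 6)
  byte 1: read out[4]='I', append. Buffer now: "YIIIIII"
  byte 2: read out[5]='I', append. Buffer now: "YIIIIIII"
  byte 3: read out[6]='I', append. Buffer now: "YIIIIIIII"

Answer: III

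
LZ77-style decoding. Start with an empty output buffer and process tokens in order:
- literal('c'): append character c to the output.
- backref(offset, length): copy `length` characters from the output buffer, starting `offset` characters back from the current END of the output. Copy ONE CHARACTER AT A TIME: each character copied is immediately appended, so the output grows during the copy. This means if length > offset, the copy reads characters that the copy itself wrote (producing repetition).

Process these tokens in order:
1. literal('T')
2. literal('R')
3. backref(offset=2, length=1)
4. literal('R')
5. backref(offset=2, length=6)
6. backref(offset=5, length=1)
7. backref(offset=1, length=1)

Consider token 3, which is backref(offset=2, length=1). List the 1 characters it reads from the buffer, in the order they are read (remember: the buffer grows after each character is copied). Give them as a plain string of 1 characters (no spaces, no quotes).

Token 1: literal('T'). Output: "T"
Token 2: literal('R'). Output: "TR"
Token 3: backref(off=2, len=1). Buffer before: "TR" (len 2)
  byte 1: read out[0]='T', append. Buffer now: "TRT"

Answer: T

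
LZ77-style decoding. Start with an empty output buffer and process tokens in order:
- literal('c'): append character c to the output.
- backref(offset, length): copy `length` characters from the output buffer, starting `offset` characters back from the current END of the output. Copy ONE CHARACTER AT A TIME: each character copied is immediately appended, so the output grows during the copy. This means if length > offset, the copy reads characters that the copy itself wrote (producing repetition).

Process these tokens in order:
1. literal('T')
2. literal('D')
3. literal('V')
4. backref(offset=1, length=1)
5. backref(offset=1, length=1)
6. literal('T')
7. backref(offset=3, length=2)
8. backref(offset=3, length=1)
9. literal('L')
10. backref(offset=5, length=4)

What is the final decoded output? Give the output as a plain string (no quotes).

Token 1: literal('T'). Output: "T"
Token 2: literal('D'). Output: "TD"
Token 3: literal('V'). Output: "TDV"
Token 4: backref(off=1, len=1). Copied 'V' from pos 2. Output: "TDVV"
Token 5: backref(off=1, len=1). Copied 'V' from pos 3. Output: "TDVVV"
Token 6: literal('T'). Output: "TDVVVT"
Token 7: backref(off=3, len=2). Copied 'VV' from pos 3. Output: "TDVVVTVV"
Token 8: backref(off=3, len=1). Copied 'T' from pos 5. Output: "TDVVVTVVT"
Token 9: literal('L'). Output: "TDVVVTVVTL"
Token 10: backref(off=5, len=4). Copied 'TVVT' from pos 5. Output: "TDVVVTVVTLTVVT"

Answer: TDVVVTVVTLTVVT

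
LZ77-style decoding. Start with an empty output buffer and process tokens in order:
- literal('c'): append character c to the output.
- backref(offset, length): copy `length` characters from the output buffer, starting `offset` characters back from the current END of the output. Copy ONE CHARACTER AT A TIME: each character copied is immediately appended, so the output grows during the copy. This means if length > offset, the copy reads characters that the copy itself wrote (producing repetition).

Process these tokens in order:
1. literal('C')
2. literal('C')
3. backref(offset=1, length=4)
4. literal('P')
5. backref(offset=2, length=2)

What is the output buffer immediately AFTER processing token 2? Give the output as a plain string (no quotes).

Answer: CC

Derivation:
Token 1: literal('C'). Output: "C"
Token 2: literal('C'). Output: "CC"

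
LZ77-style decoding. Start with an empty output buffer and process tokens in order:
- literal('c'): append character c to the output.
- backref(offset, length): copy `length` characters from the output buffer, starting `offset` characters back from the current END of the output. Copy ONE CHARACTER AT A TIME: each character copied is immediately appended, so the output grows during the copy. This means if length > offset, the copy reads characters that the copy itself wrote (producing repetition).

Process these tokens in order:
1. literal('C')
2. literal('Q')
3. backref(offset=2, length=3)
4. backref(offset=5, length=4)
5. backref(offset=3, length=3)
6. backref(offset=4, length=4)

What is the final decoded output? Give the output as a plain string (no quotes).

Token 1: literal('C'). Output: "C"
Token 2: literal('Q'). Output: "CQ"
Token 3: backref(off=2, len=3) (overlapping!). Copied 'CQC' from pos 0. Output: "CQCQC"
Token 4: backref(off=5, len=4). Copied 'CQCQ' from pos 0. Output: "CQCQCCQCQ"
Token 5: backref(off=3, len=3). Copied 'QCQ' from pos 6. Output: "CQCQCCQCQQCQ"
Token 6: backref(off=4, len=4). Copied 'QQCQ' from pos 8. Output: "CQCQCCQCQQCQQQCQ"

Answer: CQCQCCQCQQCQQQCQ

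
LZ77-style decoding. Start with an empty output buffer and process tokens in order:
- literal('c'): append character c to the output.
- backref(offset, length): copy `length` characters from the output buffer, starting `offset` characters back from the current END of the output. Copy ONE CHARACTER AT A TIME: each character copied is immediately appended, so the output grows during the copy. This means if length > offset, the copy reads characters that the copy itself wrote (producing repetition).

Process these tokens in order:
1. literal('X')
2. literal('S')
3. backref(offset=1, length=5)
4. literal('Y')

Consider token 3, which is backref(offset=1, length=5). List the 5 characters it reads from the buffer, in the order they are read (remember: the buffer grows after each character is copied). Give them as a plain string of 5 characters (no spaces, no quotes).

Token 1: literal('X'). Output: "X"
Token 2: literal('S'). Output: "XS"
Token 3: backref(off=1, len=5). Buffer before: "XS" (len 2)
  byte 1: read out[1]='S', append. Buffer now: "XSS"
  byte 2: read out[2]='S', append. Buffer now: "XSSS"
  byte 3: read out[3]='S', append. Buffer now: "XSSSS"
  byte 4: read out[4]='S', append. Buffer now: "XSSSSS"
  byte 5: read out[5]='S', append. Buffer now: "XSSSSSS"

Answer: SSSSS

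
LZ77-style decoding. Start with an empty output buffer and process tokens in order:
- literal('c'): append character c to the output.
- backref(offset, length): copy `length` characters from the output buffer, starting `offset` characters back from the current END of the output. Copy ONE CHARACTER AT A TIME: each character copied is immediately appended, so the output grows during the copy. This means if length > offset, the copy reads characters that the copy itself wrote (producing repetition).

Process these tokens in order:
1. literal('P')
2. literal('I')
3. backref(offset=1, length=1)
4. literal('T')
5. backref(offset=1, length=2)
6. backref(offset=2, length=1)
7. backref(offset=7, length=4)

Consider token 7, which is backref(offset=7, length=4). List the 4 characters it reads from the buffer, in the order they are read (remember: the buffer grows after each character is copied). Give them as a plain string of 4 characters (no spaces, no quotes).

Token 1: literal('P'). Output: "P"
Token 2: literal('I'). Output: "PI"
Token 3: backref(off=1, len=1). Copied 'I' from pos 1. Output: "PII"
Token 4: literal('T'). Output: "PIIT"
Token 5: backref(off=1, len=2) (overlapping!). Copied 'TT' from pos 3. Output: "PIITTT"
Token 6: backref(off=2, len=1). Copied 'T' from pos 4. Output: "PIITTTT"
Token 7: backref(off=7, len=4). Buffer before: "PIITTTT" (len 7)
  byte 1: read out[0]='P', append. Buffer now: "PIITTTTP"
  byte 2: read out[1]='I', append. Buffer now: "PIITTTTPI"
  byte 3: read out[2]='I', append. Buffer now: "PIITTTTPII"
  byte 4: read out[3]='T', append. Buffer now: "PIITTTTPIIT"

Answer: PIIT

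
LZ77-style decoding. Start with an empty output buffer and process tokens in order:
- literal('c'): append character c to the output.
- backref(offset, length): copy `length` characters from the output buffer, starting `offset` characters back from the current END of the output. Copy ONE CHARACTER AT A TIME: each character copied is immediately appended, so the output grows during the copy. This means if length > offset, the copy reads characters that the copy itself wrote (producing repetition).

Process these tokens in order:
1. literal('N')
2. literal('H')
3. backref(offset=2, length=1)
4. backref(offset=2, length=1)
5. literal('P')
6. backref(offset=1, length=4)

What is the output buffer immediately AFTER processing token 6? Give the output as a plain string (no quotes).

Token 1: literal('N'). Output: "N"
Token 2: literal('H'). Output: "NH"
Token 3: backref(off=2, len=1). Copied 'N' from pos 0. Output: "NHN"
Token 4: backref(off=2, len=1). Copied 'H' from pos 1. Output: "NHNH"
Token 5: literal('P'). Output: "NHNHP"
Token 6: backref(off=1, len=4) (overlapping!). Copied 'PPPP' from pos 4. Output: "NHNHPPPPP"

Answer: NHNHPPPPP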